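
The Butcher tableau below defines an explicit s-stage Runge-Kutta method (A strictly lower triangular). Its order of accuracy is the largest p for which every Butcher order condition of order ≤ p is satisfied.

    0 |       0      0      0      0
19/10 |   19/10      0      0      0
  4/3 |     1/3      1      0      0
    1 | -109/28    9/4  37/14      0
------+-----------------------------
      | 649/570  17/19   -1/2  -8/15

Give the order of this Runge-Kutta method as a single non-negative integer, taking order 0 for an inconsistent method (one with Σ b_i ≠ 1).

b = (649/570, 17/19, -1/2, -8/15)
c = (0, 19/10, 4/3, 1)
Ac = (0, 0, 19/10, 6551/840)
Σ b_i: 649/570·1 + 17/19·1 + (-1/2)·1 + (-8/15)·1 = 1 ✓
b·c: 17/19·19/10 + (-1/2)·4/3 + (-8/15)·1 = 1/2 ✓
b·c²: 17/19·361/100 + (-1/2)·16/9 + (-8/15)·1 = 1627/900 ≠ 1/3 ⇒ order 2.
b·Ac: (-1/2)·19/10 + (-8/15)·6551/840 = -32189/6300 ≠ 1/6

2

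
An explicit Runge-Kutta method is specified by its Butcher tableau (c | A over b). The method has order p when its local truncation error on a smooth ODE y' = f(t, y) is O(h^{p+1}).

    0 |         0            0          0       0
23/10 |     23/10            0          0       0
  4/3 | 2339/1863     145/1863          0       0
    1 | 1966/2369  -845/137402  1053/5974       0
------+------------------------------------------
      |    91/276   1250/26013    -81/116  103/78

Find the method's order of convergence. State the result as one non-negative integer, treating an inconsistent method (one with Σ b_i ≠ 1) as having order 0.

4

b = (91/276, 1250/26013, -81/116, 103/78)
c = (0, 23/10, 4/3, 1)
Ac = (0, 0, 29/162, 91/412)
Σ b_i: 91/276·1 + 1250/26013·1 + (-81/116)·1 + 103/78·1 = 1 ✓
b·c: 1250/26013·23/10 + (-81/116)·4/3 + 103/78·1 = 1/2 ✓
b·c²: 1250/26013·529/100 + (-81/116)·16/9 + 103/78·1 = 1/3 ✓
b·Ac: (-81/116)·29/162 + 103/78·91/412 = 1/6 ✓
b·c³: 1250/26013·12167/1000 + (-81/116)·64/27 + 103/78·1 = 1/4 ✓
b·(c∘Ac): (-81/116)·58/243 + 103/78·91/412 = 1/8 ✓
b·Ac²: (-81/116)·667/1620 + 103/78·1157/4120 = 1/12 ✓
b·A²c: 103/78·13/412 = 1/24 ✓; 4 stages ⇒ order 4.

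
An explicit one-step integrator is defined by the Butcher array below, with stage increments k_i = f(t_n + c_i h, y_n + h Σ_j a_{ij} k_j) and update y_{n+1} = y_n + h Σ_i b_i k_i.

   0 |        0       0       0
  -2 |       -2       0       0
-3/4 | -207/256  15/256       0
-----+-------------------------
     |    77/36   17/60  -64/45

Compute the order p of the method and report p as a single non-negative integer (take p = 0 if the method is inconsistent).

b = (77/36, 17/60, -64/45)
c = (0, -2, -3/4)
Ac = (0, 0, -15/128)
Σ b_i: 77/36·1 + 17/60·1 + (-64/45)·1 = 1 ✓
b·c: 17/60·(-2) + (-64/45)·(-3/4) = 1/2 ✓
b·c²: 17/60·4 + (-64/45)·9/16 = 1/3 ✓
b·Ac: (-64/45)·(-15/128) = 1/6 ✓; 3 stages ⇒ order 3.

3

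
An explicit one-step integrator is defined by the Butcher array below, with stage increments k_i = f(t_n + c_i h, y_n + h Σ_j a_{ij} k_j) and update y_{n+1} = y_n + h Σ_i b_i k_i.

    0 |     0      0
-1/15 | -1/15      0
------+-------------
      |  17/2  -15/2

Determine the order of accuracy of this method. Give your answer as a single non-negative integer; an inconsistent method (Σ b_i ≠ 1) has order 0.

2

b = (17/2, -15/2)
c = (0, -1/15)
Σ b_i: 17/2·1 + (-15/2)·1 = 1 ✓
b·c: (-15/2)·(-1/15) = 1/2 ✓; 2 stages ⇒ order 2.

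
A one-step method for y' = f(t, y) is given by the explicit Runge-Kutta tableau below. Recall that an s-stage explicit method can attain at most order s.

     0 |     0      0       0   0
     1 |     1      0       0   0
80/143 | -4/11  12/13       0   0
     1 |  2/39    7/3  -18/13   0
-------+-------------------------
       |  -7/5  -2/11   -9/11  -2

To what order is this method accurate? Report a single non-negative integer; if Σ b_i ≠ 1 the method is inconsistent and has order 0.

b = (-7/5, -2/11, -9/11, -2)
c = (0, 1, 80/143, 1)
Ac = (0, 0, 12/13, 8693/5577)
Σ b_i: (-7/5)·1 + (-2/11)·1 + (-9/11)·1 + (-2)·1 = -22/5 ≠ 1 ⇒ order 0.

0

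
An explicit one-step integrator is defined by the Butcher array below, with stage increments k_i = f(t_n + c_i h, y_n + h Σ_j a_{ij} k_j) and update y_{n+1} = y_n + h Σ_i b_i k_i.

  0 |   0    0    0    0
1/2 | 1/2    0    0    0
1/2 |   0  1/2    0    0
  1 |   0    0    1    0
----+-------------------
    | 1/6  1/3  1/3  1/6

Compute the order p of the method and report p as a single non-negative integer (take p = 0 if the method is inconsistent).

4

b = (1/6, 1/3, 1/3, 1/6)
c = (0, 1/2, 1/2, 1)
Ac = (0, 0, 1/4, 1/2)
Σ b_i: 1/6·1 + 1/3·1 + 1/3·1 + 1/6·1 = 1 ✓
b·c: 1/3·1/2 + 1/3·1/2 + 1/6·1 = 1/2 ✓
b·c²: 1/3·1/4 + 1/3·1/4 + 1/6·1 = 1/3 ✓
b·Ac: 1/3·1/4 + 1/6·1/2 = 1/6 ✓
b·c³: 1/3·1/8 + 1/3·1/8 + 1/6·1 = 1/4 ✓
b·(c∘Ac): 1/3·1/8 + 1/6·1/2 = 1/8 ✓
b·Ac²: 1/3·1/8 + 1/6·1/4 = 1/12 ✓
b·A²c: 1/6·1/4 = 1/24 ✓; 4 stages ⇒ order 4.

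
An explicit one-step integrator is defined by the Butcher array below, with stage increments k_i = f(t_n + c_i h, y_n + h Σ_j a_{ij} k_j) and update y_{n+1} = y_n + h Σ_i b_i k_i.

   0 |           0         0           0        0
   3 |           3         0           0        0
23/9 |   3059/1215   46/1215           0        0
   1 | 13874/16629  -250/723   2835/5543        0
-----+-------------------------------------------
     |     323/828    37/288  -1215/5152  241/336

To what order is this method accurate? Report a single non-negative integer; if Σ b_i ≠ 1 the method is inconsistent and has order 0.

4

b = (323/828, 37/288, -1215/5152, 241/336)
c = (0, 3, 23/9, 1)
Ac = (0, 0, 46/405, 65/241)
Σ b_i: 323/828·1 + 37/288·1 + (-1215/5152)·1 + 241/336·1 = 1 ✓
b·c: 37/288·3 + (-1215/5152)·23/9 + 241/336·1 = 1/2 ✓
b·c²: 37/288·9 + (-1215/5152)·529/81 + 241/336·1 = 1/3 ✓
b·Ac: (-1215/5152)·46/405 + 241/336·65/241 = 1/6 ✓
b·c³: 37/288·27 + (-1215/5152)·12167/729 + 241/336·1 = 1/4 ✓
b·(c∘Ac): (-1215/5152)·1058/3645 + 241/336·65/241 = 1/8 ✓
b·Ac²: (-1215/5152)·46/135 + 241/336·55/241 = 1/12 ✓
b·A²c: 241/336·14/241 = 1/24 ✓; 4 stages ⇒ order 4.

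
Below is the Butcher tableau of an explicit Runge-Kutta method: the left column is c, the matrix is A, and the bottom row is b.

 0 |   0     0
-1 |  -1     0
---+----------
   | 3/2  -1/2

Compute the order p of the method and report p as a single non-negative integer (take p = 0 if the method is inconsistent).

b = (3/2, -1/2)
c = (0, -1)
Σ b_i: 3/2·1 + (-1/2)·1 = 1 ✓
b·c: (-1/2)·(-1) = 1/2 ✓; 2 stages ⇒ order 2.

2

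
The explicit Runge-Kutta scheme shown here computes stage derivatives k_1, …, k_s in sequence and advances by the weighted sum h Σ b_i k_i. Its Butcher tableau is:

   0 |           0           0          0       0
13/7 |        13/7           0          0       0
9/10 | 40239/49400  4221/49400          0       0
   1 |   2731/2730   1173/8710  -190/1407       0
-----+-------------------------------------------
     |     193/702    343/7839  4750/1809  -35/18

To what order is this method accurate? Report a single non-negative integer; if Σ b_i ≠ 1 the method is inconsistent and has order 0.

b = (193/702, 343/7839, 4750/1809, -35/18)
c = (0, 13/7, 9/10, 1)
Ac = (0, 0, 603/3800, 9/70)
Σ b_i: 193/702·1 + 343/7839·1 + 4750/1809·1 + (-35/18)·1 = 1 ✓
b·c: 343/7839·13/7 + 4750/1809·9/10 + (-35/18)·1 = 1/2 ✓
b·c²: 343/7839·169/49 + 4750/1809·81/100 + (-35/18)·1 = 1/3 ✓
b·Ac: 4750/1809·603/3800 + (-35/18)·9/70 = 1/6 ✓
b·c³: 343/7839·2197/343 + 4750/1809·729/1000 + (-35/18)·1 = 1/4 ✓
b·(c∘Ac): 4750/1809·5427/38000 + (-35/18)·9/70 = 1/8 ✓
b·Ac²: 4750/1809·7839/26600 + (-35/18)·87/245 = 1/12 ✓
b·A²c: (-35/18)·(-3/140) = 1/24 ✓; 4 stages ⇒ order 4.

4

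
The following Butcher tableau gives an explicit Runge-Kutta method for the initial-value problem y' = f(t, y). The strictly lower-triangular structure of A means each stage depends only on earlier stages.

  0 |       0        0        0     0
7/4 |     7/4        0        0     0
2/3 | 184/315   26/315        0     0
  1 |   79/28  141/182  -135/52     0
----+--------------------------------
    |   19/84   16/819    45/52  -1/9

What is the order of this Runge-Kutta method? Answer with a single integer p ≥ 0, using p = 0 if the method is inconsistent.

b = (19/84, 16/819, 45/52, -1/9)
c = (0, 7/4, 2/3, 1)
Ac = (0, 0, 13/90, -3/8)
Σ b_i: 19/84·1 + 16/819·1 + 45/52·1 + (-1/9)·1 = 1 ✓
b·c: 16/819·7/4 + 45/52·2/3 + (-1/9)·1 = 1/2 ✓
b·c²: 16/819·49/16 + 45/52·4/9 + (-1/9)·1 = 1/3 ✓
b·Ac: 45/52·13/90 + (-1/9)·(-3/8) = 1/6 ✓
b·c³: 16/819·343/64 + 45/52·8/27 + (-1/9)·1 = 1/4 ✓
b·(c∘Ac): 45/52·13/135 + (-1/9)·(-3/8) = 1/8 ✓
b·Ac²: 45/52·91/360 + (-1/9)·39/32 = 1/12 ✓
b·A²c: (-1/9)·(-3/8) = 1/24 ✓; 4 stages ⇒ order 4.

4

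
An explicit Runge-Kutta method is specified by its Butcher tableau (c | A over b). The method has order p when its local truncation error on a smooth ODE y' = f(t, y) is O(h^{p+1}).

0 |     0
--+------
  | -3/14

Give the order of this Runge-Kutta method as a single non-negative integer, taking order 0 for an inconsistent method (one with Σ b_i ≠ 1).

b = (-3/14)
c = (0)
Σ b_i: (-3/14)·1 = -3/14 ≠ 1 ⇒ order 0.

0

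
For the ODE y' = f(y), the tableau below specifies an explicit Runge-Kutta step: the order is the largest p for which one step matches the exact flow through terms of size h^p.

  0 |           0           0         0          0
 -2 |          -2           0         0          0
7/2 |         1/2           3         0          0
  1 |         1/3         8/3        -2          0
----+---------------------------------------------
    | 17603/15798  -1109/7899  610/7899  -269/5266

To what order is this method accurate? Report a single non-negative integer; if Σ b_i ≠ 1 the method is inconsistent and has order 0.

3

b = (17603/15798, -1109/7899, 610/7899, -269/5266)
c = (0, -2, 7/2, 1)
Ac = (0, 0, -6, -37/3)
Σ b_i: 17603/15798·1 + (-1109/7899)·1 + 610/7899·1 + (-269/5266)·1 = 1 ✓
b·c: (-1109/7899)·(-2) + 610/7899·7/2 + (-269/5266)·1 = 1/2 ✓
b·c²: (-1109/7899)·4 + 610/7899·49/4 + (-269/5266)·1 = 1/3 ✓
b·Ac: 610/7899·(-6) + (-269/5266)·(-37/3) = 1/6 ✓
b·c³: (-1109/7899)·(-8) + 610/7899·343/8 + (-269/5266)·1 = 46163/10532 ≠ 1/4 ⇒ order 3.
b·(c∘Ac): 610/7899·(-21) + (-269/5266)·(-37/3) = -15667/15798 ≠ 1/8
b·Ac²: 610/7899·12 + (-269/5266)·(-83/6) = 51607/31596 ≠ 1/12
b·A²c: (-269/5266)·12 = -1614/2633 ≠ 1/24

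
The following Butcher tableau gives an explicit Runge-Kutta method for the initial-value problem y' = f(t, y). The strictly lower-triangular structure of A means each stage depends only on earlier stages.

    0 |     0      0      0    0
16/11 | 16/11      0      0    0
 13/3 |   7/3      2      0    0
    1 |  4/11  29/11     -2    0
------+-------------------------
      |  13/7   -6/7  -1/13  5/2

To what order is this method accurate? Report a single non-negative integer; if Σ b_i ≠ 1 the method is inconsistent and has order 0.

b = (13/7, -6/7, -1/13, 5/2)
c = (0, 16/11, 13/3, 1)
Ac = (0, 0, 32/11, -1754/363)
Σ b_i: 13/7·1 + (-6/7)·1 + (-1/13)·1 + 5/2·1 = 89/26 ≠ 1 ⇒ order 0.

0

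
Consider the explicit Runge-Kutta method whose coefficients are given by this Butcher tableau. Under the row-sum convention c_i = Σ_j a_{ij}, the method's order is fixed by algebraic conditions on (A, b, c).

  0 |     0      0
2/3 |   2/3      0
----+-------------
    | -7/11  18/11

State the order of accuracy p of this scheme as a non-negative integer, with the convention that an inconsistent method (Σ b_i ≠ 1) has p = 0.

b = (-7/11, 18/11)
c = (0, 2/3)
Σ b_i: (-7/11)·1 + 18/11·1 = 1 ✓
b·c: 18/11·2/3 = 12/11 ≠ 1/2 ⇒ order 1.

1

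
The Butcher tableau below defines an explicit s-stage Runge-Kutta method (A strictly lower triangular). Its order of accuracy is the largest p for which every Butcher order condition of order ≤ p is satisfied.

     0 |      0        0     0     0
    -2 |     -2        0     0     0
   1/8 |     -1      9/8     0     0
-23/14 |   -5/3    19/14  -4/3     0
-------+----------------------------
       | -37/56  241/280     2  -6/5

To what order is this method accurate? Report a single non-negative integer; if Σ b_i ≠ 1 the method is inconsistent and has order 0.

2

b = (-37/56, 241/280, 2, -6/5)
c = (0, -2, 1/8, -23/14)
Ac = (0, 0, -9/4, -121/42)
Σ b_i: (-37/56)·1 + 241/280·1 + 2·1 + (-6/5)·1 = 1 ✓
b·c: 241/280·(-2) + 2·1/8 + (-6/5)·(-23/14) = 1/2 ✓
b·c²: 241/280·4 + 2·1/64 + (-6/5)·529/196 = 369/1568 ≠ 1/3 ⇒ order 2.
b·Ac: 2·(-9/4) + (-6/5)·(-121/42) = -73/70 ≠ 1/6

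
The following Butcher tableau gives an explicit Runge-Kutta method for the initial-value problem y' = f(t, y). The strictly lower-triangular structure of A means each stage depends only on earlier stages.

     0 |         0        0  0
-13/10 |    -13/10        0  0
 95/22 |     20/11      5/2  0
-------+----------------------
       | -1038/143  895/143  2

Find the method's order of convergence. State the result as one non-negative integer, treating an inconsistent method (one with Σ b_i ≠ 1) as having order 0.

2

b = (-1038/143, 895/143, 2)
c = (0, -13/10, 95/22)
Ac = (0, 0, -13/4)
Σ b_i: (-1038/143)·1 + 895/143·1 + 2·1 = 1 ✓
b·c: 895/143·(-13/10) + 2·95/22 = 1/2 ✓
b·c²: 895/143·169/100 + 2·9025/484 = 115847/2420 ≠ 1/3 ⇒ order 2.
b·Ac: 2·(-13/4) = -13/2 ≠ 1/6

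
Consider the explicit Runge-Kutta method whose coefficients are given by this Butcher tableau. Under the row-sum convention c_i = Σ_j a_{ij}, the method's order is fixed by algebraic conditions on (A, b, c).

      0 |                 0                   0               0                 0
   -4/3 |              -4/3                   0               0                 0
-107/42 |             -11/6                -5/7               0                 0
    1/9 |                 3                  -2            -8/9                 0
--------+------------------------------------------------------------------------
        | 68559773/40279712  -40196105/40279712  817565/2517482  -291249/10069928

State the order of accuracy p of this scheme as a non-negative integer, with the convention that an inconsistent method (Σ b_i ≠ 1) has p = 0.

b = (68559773/40279712, -40196105/40279712, 817565/2517482, -291249/10069928)
c = (0, -4/3, -107/42, 1/9)
Ac = (0, 0, 20/21, 932/189)
Σ b_i: 68559773/40279712·1 + (-40196105/40279712)·1 + 817565/2517482·1 + (-291249/10069928)·1 = 1 ✓
b·c: (-40196105/40279712)·(-4/3) + 817565/2517482·(-107/42) + (-291249/10069928)·1/9 = 1/2 ✓
b·c²: (-40196105/40279712)·16/9 + 817565/2517482·11449/1764 + (-291249/10069928)·1/81 = 1/3 ✓
b·Ac: 817565/2517482·20/21 + (-291249/10069928)·932/189 = 1/6 ✓
b·c³: (-40196105/40279712)·(-64/27) + 817565/2517482·(-1225043/74088) + (-291249/10069928)·1/729 = -11436065953/3806432784 ≠ 1/4 ⇒ order 3.
b·(c∘Ac): 817565/2517482·(-1070/441) + (-291249/10069928)·932/1701 = -18212003/22657338 ≠ 1/8
b·Ac²: 817565/2517482·(-80/63) + (-291249/10069928)·(-37010/3969) = -45261785/317202732 ≠ 1/12
b·A²c: (-291249/10069928)·(-160/189) = 30820/1258741 ≠ 1/24

3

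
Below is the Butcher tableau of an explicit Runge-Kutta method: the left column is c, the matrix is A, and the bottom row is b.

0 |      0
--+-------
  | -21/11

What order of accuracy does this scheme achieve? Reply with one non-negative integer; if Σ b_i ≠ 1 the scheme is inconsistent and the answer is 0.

b = (-21/11)
c = (0)
Σ b_i: (-21/11)·1 = -21/11 ≠ 1 ⇒ order 0.

0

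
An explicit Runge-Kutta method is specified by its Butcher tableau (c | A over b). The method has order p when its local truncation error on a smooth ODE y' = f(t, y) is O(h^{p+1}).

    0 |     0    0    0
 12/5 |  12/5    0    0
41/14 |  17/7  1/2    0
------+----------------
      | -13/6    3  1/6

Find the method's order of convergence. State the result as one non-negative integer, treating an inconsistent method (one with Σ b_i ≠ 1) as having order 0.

b = (-13/6, 3, 1/6)
c = (0, 12/5, 41/14)
Ac = (0, 0, 6/5)
Σ b_i: (-13/6)·1 + 3·1 + 1/6·1 = 1 ✓
b·c: 3·12/5 + 1/6·41/14 = 3229/420 ≠ 1/2 ⇒ order 1.

1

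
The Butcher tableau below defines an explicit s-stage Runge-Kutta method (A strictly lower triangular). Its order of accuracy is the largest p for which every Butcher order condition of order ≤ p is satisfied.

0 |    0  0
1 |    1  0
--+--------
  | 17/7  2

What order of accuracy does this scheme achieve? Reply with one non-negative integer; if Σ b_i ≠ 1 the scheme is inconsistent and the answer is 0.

b = (17/7, 2)
c = (0, 1)
Σ b_i: 17/7·1 + 2·1 = 31/7 ≠ 1 ⇒ order 0.

0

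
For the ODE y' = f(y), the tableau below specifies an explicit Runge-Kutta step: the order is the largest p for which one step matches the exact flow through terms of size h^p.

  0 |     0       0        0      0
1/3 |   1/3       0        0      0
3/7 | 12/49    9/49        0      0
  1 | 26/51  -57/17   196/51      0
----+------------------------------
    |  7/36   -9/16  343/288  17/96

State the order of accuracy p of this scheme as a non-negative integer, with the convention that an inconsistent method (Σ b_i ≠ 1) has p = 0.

4

b = (7/36, -9/16, 343/288, 17/96)
c = (0, 1/3, 3/7, 1)
Ac = (0, 0, 3/49, 9/17)
Σ b_i: 7/36·1 + (-9/16)·1 + 343/288·1 + 17/96·1 = 1 ✓
b·c: (-9/16)·1/3 + 343/288·3/7 + 17/96·1 = 1/2 ✓
b·c²: (-9/16)·1/9 + 343/288·9/49 + 17/96·1 = 1/3 ✓
b·Ac: 343/288·3/49 + 17/96·9/17 = 1/6 ✓
b·c³: (-9/16)·1/27 + 343/288·27/343 + 17/96·1 = 1/4 ✓
b·(c∘Ac): 343/288·9/343 + 17/96·9/17 = 1/8 ✓
b·Ac²: 343/288·1/49 + 17/96·1/3 = 1/12 ✓
b·A²c: 17/96·4/17 = 1/24 ✓; 4 stages ⇒ order 4.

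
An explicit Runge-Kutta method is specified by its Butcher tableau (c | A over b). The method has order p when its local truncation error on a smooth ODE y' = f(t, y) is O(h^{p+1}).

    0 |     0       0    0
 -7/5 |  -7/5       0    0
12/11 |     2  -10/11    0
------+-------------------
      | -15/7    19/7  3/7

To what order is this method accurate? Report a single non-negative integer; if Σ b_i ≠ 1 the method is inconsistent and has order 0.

1

b = (-15/7, 19/7, 3/7)
c = (0, -7/5, 12/11)
Ac = (0, 0, 14/11)
Σ b_i: (-15/7)·1 + 19/7·1 + 3/7·1 = 1 ✓
b·c: 19/7·(-7/5) + 3/7·12/11 = -1283/385 ≠ 1/2 ⇒ order 1.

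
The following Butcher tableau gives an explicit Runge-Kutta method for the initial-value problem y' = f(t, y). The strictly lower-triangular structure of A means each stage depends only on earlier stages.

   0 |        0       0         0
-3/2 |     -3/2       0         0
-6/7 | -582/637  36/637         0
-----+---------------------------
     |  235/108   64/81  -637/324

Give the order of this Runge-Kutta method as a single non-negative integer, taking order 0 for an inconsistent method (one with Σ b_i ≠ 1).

3

b = (235/108, 64/81, -637/324)
c = (0, -3/2, -6/7)
Ac = (0, 0, -54/637)
Σ b_i: 235/108·1 + 64/81·1 + (-637/324)·1 = 1 ✓
b·c: 64/81·(-3/2) + (-637/324)·(-6/7) = 1/2 ✓
b·c²: 64/81·9/4 + (-637/324)·36/49 = 1/3 ✓
b·Ac: (-637/324)·(-54/637) = 1/6 ✓; 3 stages ⇒ order 3.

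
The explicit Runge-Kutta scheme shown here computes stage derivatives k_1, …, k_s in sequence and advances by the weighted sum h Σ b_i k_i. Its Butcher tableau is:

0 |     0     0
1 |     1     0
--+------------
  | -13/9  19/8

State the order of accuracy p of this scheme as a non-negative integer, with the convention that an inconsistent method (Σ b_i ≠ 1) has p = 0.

0

b = (-13/9, 19/8)
c = (0, 1)
Σ b_i: (-13/9)·1 + 19/8·1 = 67/72 ≠ 1 ⇒ order 0.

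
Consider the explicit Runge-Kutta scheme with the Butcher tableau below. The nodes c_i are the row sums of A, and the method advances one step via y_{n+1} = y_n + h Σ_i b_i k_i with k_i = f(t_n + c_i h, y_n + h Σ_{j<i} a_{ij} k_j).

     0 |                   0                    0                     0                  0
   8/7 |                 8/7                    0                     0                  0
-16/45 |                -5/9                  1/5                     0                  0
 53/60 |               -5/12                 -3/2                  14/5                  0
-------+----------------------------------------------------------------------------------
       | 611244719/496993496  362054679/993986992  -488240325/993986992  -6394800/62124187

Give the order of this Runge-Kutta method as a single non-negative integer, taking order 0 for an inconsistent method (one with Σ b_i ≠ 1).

b = (611244719/496993496, 362054679/993986992, -488240325/993986992, -6394800/62124187)
c = (0, 8/7, -16/45, 53/60)
Ac = (0, 0, 8/35, -4268/1575)
Σ b_i: 611244719/496993496·1 + 362054679/993986992·1 + (-488240325/993986992)·1 + (-6394800/62124187)·1 = 1 ✓
b·c: 362054679/993986992·8/7 + (-488240325/993986992)·(-16/45) + (-6394800/62124187)·53/60 = 1/2 ✓
b·c²: 362054679/993986992·64/49 + (-488240325/993986992)·256/2025 + (-6394800/62124187)·2809/3600 = 1/3 ✓
b·Ac: (-488240325/993986992)·8/35 + (-6394800/62124187)·(-4268/1575) = 1/6 ✓
b·c³: 362054679/993986992·512/343 + (-488240325/993986992)·(-4096/91125) + (-6394800/62124187)·148877/216000 = 16600537897/33547060980 ≠ 1/4 ⇒ order 3.
b·(c∘Ac): (-488240325/993986992)·(-128/1575) + (-6394800/62124187)·(-56551/23625) = 5602948984/19569118905 ≠ 1/8
b·Ac²: (-488240325/993986992)·64/245 + (-6394800/62124187)·(-796384/496125) = 2167561468/58707356715 ≠ 1/12
b·A²c: (-6394800/62124187)·16/25 = -4092672/62124187 ≠ 1/24

3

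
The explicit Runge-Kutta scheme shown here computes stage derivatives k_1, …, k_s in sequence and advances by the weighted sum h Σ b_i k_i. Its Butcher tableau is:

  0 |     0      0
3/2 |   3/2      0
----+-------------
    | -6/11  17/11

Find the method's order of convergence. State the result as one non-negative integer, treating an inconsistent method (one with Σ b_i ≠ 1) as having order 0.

1

b = (-6/11, 17/11)
c = (0, 3/2)
Σ b_i: (-6/11)·1 + 17/11·1 = 1 ✓
b·c: 17/11·3/2 = 51/22 ≠ 1/2 ⇒ order 1.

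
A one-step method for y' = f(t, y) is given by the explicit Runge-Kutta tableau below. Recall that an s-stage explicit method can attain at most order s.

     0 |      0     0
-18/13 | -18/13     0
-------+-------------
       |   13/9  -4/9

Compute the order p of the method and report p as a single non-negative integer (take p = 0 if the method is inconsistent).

b = (13/9, -4/9)
c = (0, -18/13)
Σ b_i: 13/9·1 + (-4/9)·1 = 1 ✓
b·c: (-4/9)·(-18/13) = 8/13 ≠ 1/2 ⇒ order 1.

1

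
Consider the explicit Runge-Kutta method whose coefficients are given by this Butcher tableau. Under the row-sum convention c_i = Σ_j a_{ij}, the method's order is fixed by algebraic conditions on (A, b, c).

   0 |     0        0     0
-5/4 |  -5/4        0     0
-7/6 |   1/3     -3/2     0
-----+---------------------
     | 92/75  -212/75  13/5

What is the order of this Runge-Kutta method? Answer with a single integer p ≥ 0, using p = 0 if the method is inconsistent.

b = (92/75, -212/75, 13/5)
c = (0, -5/4, -7/6)
Ac = (0, 0, 15/8)
Σ b_i: 92/75·1 + (-212/75)·1 + 13/5·1 = 1 ✓
b·c: (-212/75)·(-5/4) + 13/5·(-7/6) = 1/2 ✓
b·c²: (-212/75)·25/16 + 13/5·49/36 = -79/90 ≠ 1/3 ⇒ order 2.
b·Ac: 13/5·15/8 = 39/8 ≠ 1/6

2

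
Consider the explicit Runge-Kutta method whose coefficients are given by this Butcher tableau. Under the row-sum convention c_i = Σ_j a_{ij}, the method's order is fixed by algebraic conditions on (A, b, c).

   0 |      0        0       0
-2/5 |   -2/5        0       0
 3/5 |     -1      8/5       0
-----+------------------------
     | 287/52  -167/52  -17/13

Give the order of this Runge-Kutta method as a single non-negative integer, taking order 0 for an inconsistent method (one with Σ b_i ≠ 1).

2

b = (287/52, -167/52, -17/13)
c = (0, -2/5, 3/5)
Ac = (0, 0, -16/25)
Σ b_i: 287/52·1 + (-167/52)·1 + (-17/13)·1 = 1 ✓
b·c: (-167/52)·(-2/5) + (-17/13)·3/5 = 1/2 ✓
b·c²: (-167/52)·4/25 + (-17/13)·9/25 = -64/65 ≠ 1/3 ⇒ order 2.
b·Ac: (-17/13)·(-16/25) = 272/325 ≠ 1/6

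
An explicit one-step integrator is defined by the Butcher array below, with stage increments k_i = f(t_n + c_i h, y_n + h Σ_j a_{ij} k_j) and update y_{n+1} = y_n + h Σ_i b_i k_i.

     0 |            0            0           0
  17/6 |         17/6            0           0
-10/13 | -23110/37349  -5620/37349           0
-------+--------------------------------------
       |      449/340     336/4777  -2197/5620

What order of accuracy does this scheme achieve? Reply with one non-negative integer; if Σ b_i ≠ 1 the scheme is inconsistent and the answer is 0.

3

b = (449/340, 336/4777, -2197/5620)
c = (0, 17/6, -10/13)
Ac = (0, 0, -2810/6591)
Σ b_i: 449/340·1 + 336/4777·1 + (-2197/5620)·1 = 1 ✓
b·c: 336/4777·17/6 + (-2197/5620)·(-10/13) = 1/2 ✓
b·c²: 336/4777·289/36 + (-2197/5620)·100/169 = 1/3 ✓
b·Ac: (-2197/5620)·(-2810/6591) = 1/6 ✓; 3 stages ⇒ order 3.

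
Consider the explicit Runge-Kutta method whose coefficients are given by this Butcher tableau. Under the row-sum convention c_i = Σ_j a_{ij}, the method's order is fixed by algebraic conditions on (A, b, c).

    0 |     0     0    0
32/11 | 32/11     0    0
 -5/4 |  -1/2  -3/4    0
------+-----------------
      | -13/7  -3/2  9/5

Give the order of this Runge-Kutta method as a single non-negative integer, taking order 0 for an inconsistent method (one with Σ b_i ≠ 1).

0

b = (-13/7, -3/2, 9/5)
c = (0, 32/11, -5/4)
Ac = (0, 0, -24/11)
Σ b_i: (-13/7)·1 + (-3/2)·1 + 9/5·1 = -109/70 ≠ 1 ⇒ order 0.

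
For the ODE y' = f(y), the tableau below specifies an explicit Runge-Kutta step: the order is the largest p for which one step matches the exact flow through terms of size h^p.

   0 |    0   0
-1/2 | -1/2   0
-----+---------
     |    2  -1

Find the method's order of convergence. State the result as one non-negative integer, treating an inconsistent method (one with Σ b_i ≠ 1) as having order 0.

b = (2, -1)
c = (0, -1/2)
Σ b_i: 2·1 + (-1)·1 = 1 ✓
b·c: (-1)·(-1/2) = 1/2 ✓; 2 stages ⇒ order 2.

2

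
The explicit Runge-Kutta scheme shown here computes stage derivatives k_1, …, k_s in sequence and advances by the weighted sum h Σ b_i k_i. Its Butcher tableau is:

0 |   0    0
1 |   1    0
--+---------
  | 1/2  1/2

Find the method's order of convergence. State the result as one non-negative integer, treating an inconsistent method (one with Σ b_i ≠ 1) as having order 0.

2

b = (1/2, 1/2)
c = (0, 1)
Σ b_i: 1/2·1 + 1/2·1 = 1 ✓
b·c: 1/2·1 = 1/2 ✓; 2 stages ⇒ order 2.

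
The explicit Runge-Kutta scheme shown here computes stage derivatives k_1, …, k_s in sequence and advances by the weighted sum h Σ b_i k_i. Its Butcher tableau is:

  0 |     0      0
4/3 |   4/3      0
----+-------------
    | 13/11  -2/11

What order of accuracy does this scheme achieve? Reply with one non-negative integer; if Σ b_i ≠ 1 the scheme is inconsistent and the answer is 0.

b = (13/11, -2/11)
c = (0, 4/3)
Σ b_i: 13/11·1 + (-2/11)·1 = 1 ✓
b·c: (-2/11)·4/3 = -8/33 ≠ 1/2 ⇒ order 1.

1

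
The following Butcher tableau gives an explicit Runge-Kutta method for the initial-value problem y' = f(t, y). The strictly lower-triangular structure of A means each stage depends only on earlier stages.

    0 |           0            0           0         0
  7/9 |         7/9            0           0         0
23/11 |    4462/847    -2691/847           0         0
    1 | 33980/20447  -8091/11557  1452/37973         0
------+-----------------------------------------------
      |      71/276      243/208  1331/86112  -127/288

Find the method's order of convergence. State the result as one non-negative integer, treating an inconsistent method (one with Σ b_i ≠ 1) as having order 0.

4

b = (71/276, 243/208, 1331/86112, -127/288)
c = (0, 7/9, 23/11, 1)
Ac = (0, 0, -299/121, -59/127)
Σ b_i: 71/276·1 + 243/208·1 + 1331/86112·1 + (-127/288)·1 = 1 ✓
b·c: 243/208·7/9 + 1331/86112·23/11 + (-127/288)·1 = 1/2 ✓
b·c²: 243/208·49/81 + 1331/86112·529/121 + (-127/288)·1 = 1/3 ✓
b·Ac: 1331/86112·(-299/121) + (-127/288)·(-59/127) = 1/6 ✓
b·c³: 243/208·343/729 + 1331/86112·12167/1331 + (-127/288)·1 = 1/4 ✓
b·(c∘Ac): 1331/86112·(-6877/1331) + (-127/288)·(-59/127) = 1/8 ✓
b·Ac²: 1331/86112·(-2093/1089) + (-127/288)·(-293/1143) = 1/12 ✓
b·A²c: (-127/288)·(-12/127) = 1/24 ✓; 4 stages ⇒ order 4.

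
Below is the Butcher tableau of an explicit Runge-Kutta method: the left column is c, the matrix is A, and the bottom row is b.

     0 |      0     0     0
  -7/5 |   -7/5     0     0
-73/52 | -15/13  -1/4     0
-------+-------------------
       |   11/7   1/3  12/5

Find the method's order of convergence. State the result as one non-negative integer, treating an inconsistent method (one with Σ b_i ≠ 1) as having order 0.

b = (11/7, 1/3, 12/5)
c = (0, -7/5, -73/52)
Ac = (0, 0, 7/20)
Σ b_i: 11/7·1 + 1/3·1 + 12/5·1 = 452/105 ≠ 1 ⇒ order 0.

0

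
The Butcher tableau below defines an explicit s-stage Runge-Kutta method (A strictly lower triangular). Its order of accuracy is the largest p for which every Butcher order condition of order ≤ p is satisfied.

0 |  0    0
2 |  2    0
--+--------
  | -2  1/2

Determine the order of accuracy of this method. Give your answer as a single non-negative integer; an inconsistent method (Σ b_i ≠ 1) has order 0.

b = (-2, 1/2)
c = (0, 2)
Σ b_i: (-2)·1 + 1/2·1 = -3/2 ≠ 1 ⇒ order 0.

0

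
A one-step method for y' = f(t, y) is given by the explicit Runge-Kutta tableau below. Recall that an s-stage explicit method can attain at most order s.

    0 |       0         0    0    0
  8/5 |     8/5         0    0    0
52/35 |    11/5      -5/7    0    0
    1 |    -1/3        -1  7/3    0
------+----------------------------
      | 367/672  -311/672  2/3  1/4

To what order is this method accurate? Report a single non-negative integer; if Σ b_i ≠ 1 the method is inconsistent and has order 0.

b = (367/672, -311/672, 2/3, 1/4)
c = (0, 8/5, 52/35, 1)
Ac = (0, 0, -8/7, 28/15)
Σ b_i: 367/672·1 + (-311/672)·1 + 2/3·1 + 1/4·1 = 1 ✓
b·c: (-311/672)·8/5 + 2/3·52/35 + 1/4·1 = 1/2 ✓
b·c²: (-311/672)·64/25 + 2/3·2704/1225 + 1/4·1 = 7891/14700 ≠ 1/3 ⇒ order 2.
b·Ac: 2/3·(-8/7) + 1/4·28/15 = -31/105 ≠ 1/6

2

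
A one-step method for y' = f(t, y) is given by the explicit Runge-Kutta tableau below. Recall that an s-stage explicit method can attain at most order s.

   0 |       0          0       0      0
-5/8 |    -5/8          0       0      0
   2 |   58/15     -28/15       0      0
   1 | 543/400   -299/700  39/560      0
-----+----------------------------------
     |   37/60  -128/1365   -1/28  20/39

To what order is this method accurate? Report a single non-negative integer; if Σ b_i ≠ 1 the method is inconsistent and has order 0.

b = (37/60, -128/1365, -1/28, 20/39)
c = (0, -5/8, 2, 1)
Ac = (0, 0, 7/6, 13/32)
Σ b_i: 37/60·1 + (-128/1365)·1 + (-1/28)·1 + 20/39·1 = 1 ✓
b·c: (-128/1365)·(-5/8) + (-1/28)·2 + 20/39·1 = 1/2 ✓
b·c²: (-128/1365)·25/64 + (-1/28)·4 + 20/39·1 = 1/3 ✓
b·Ac: (-1/28)·7/6 + 20/39·13/32 = 1/6 ✓
b·c³: (-128/1365)·(-125/512) + (-1/28)·8 + 20/39·1 = 1/4 ✓
b·(c∘Ac): (-1/28)·7/3 + 20/39·13/32 = 1/8 ✓
b·Ac²: (-1/28)·(-35/48) + 20/39·143/1280 = 1/12 ✓
b·A²c: 20/39·13/160 = 1/24 ✓; 4 stages ⇒ order 4.

4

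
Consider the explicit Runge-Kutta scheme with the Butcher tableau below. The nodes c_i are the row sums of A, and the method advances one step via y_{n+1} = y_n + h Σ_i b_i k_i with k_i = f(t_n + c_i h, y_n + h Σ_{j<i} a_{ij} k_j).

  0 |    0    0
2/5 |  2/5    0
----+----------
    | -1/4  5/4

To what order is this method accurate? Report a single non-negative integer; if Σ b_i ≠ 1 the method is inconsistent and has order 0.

2

b = (-1/4, 5/4)
c = (0, 2/5)
Σ b_i: (-1/4)·1 + 5/4·1 = 1 ✓
b·c: 5/4·2/5 = 1/2 ✓; 2 stages ⇒ order 2.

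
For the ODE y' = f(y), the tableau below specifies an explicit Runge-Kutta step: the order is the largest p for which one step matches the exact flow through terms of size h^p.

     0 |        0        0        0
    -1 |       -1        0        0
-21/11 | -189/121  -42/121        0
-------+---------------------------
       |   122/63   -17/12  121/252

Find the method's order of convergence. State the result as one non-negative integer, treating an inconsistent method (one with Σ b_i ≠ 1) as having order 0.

3

b = (122/63, -17/12, 121/252)
c = (0, -1, -21/11)
Ac = (0, 0, 42/121)
Σ b_i: 122/63·1 + (-17/12)·1 + 121/252·1 = 1 ✓
b·c: (-17/12)·(-1) + 121/252·(-21/11) = 1/2 ✓
b·c²: (-17/12)·1 + 121/252·441/121 = 1/3 ✓
b·Ac: 121/252·42/121 = 1/6 ✓; 3 stages ⇒ order 3.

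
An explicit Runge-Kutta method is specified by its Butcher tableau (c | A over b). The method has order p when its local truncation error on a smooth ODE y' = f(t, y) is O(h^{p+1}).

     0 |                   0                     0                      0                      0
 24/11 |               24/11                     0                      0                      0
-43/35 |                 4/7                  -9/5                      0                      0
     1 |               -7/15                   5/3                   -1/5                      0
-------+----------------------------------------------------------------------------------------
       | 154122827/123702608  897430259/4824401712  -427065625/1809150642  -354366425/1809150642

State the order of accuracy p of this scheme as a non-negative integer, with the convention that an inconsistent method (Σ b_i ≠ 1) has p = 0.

3

b = (154122827/123702608, 897430259/4824401712, -427065625/1809150642, -354366425/1809150642)
c = (0, 24/11, -43/35, 1)
Ac = (0, 0, -216/55, 7473/1925)
Σ b_i: 154122827/123702608·1 + 897430259/4824401712·1 + (-427065625/1809150642)·1 + (-354366425/1809150642)·1 = 1 ✓
b·c: 897430259/4824401712·24/11 + (-427065625/1809150642)·(-43/35) + (-354366425/1809150642)·1 = 1/2 ✓
b·c²: 897430259/4824401712·576/121 + (-427065625/1809150642)·1849/1225 + (-354366425/1809150642)·1 = 1/3 ✓
b·Ac: (-427065625/1809150642)·(-216/55) + (-354366425/1809150642)·7473/1925 = 1/6 ✓
b·c³: 897430259/4824401712·13824/1331 + (-427065625/1809150642)·(-79507/42875) + (-354366425/1809150642)·1 = 3882483884/1785956403 ≠ 1/4 ⇒ order 3.
b·(c∘Ac): (-427065625/1809150642)·9288/1925 + (-354366425/1809150642)·7473/1925 = -969196457/510273258 ≠ 1/8
b·Ac²: (-427065625/1809150642)·(-5184/605) + (-354366425/1809150642)·5656271/741125 = 28277522953/53578692090 ≠ 1/12
b·A²c: (-354366425/1809150642)·216/275 = -170095884/1105592059 ≠ 1/24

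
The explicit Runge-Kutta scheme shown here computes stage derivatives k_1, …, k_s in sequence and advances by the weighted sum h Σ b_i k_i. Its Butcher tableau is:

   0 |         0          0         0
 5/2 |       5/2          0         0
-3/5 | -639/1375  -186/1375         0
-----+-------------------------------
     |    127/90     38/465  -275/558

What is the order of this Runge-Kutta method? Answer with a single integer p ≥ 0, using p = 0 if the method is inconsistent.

3

b = (127/90, 38/465, -275/558)
c = (0, 5/2, -3/5)
Ac = (0, 0, -93/275)
Σ b_i: 127/90·1 + 38/465·1 + (-275/558)·1 = 1 ✓
b·c: 38/465·5/2 + (-275/558)·(-3/5) = 1/2 ✓
b·c²: 38/465·25/4 + (-275/558)·9/25 = 1/3 ✓
b·Ac: (-275/558)·(-93/275) = 1/6 ✓; 3 stages ⇒ order 3.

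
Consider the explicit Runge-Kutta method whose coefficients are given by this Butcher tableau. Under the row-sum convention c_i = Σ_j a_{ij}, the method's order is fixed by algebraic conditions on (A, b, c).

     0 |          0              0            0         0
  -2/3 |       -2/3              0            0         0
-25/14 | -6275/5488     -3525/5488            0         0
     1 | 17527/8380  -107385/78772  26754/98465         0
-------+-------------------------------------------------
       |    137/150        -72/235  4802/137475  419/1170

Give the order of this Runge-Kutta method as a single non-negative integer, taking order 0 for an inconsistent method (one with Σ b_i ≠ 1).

b = (137/150, -72/235, 4802/137475, 419/1170)
c = (0, -2/3, -25/14, 1)
Ac = (0, 0, 1175/2744, 355/838)
Σ b_i: 137/150·1 + (-72/235)·1 + 4802/137475·1 + 419/1170·1 = 1 ✓
b·c: (-72/235)·(-2/3) + 4802/137475·(-25/14) + 419/1170·1 = 1/2 ✓
b·c²: (-72/235)·4/9 + 4802/137475·625/196 + 419/1170·1 = 1/3 ✓
b·Ac: 4802/137475·1175/2744 + 419/1170·355/838 = 1/6 ✓
b·c³: (-72/235)·(-8/27) + 4802/137475·(-15625/2744) + 419/1170·1 = 1/4 ✓
b·(c∘Ac): 4802/137475·(-29375/38416) + 419/1170·355/838 = 1/8 ✓
b·Ac²: 4802/137475·(-1175/4116) + 419/1170·655/2514 = 1/12 ✓
b·A²c: 419/1170·195/1676 = 1/24 ✓; 4 stages ⇒ order 4.

4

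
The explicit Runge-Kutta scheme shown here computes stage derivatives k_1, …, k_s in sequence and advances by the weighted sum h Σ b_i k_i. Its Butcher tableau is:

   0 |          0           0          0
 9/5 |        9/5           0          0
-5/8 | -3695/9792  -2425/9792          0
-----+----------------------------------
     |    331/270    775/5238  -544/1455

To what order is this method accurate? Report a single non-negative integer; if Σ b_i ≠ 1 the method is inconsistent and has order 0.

b = (331/270, 775/5238, -544/1455)
c = (0, 9/5, -5/8)
Ac = (0, 0, -485/1088)
Σ b_i: 331/270·1 + 775/5238·1 + (-544/1455)·1 = 1 ✓
b·c: 775/5238·9/5 + (-544/1455)·(-5/8) = 1/2 ✓
b·c²: 775/5238·81/25 + (-544/1455)·25/64 = 1/3 ✓
b·Ac: (-544/1455)·(-485/1088) = 1/6 ✓; 3 stages ⇒ order 3.

3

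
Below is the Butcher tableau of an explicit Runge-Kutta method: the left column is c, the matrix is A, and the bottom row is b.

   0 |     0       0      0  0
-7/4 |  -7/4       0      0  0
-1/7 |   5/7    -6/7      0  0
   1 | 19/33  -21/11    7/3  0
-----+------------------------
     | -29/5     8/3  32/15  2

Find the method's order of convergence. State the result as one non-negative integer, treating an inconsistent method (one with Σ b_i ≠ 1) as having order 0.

b = (-29/5, 8/3, 32/15, 2)
c = (0, -7/4, -1/7, 1)
Ac = (0, 0, 3/2, 397/132)
Σ b_i: (-29/5)·1 + 8/3·1 + 32/15·1 + 2·1 = 1 ✓
b·c: 8/3·(-7/4) + 32/15·(-1/7) + 2·1 = -104/35 ≠ 1/2 ⇒ order 1.

1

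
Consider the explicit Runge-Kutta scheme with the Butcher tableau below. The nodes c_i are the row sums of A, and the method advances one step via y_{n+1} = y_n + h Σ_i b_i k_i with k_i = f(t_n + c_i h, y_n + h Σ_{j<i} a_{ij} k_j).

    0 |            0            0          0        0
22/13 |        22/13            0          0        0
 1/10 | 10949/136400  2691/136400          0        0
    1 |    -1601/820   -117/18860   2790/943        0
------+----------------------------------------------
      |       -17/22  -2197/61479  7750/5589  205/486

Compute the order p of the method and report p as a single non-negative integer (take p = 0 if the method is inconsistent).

4

b = (-17/22, -2197/61479, 7750/5589, 205/486)
c = (0, 22/13, 1/10, 1)
Ac = (0, 0, 207/6200, 117/410)
Σ b_i: (-17/22)·1 + (-2197/61479)·1 + 7750/5589·1 + 205/486·1 = 1 ✓
b·c: (-2197/61479)·22/13 + 7750/5589·1/10 + 205/486·1 = 1/2 ✓
b·c²: (-2197/61479)·484/169 + 7750/5589·1/100 + 205/486·1 = 1/3 ✓
b·Ac: 7750/5589·207/6200 + 205/486·117/410 = 1/6 ✓
b·c³: (-2197/61479)·10648/2197 + 7750/5589·1/1000 + 205/486·1 = 1/4 ✓
b·(c∘Ac): 7750/5589·207/62000 + 205/486·117/410 = 1/8 ✓
b·Ac²: 7750/5589·2277/40300 + 205/486·63/5330 = 1/12 ✓
b·A²c: 205/486·81/820 = 1/24 ✓; 4 stages ⇒ order 4.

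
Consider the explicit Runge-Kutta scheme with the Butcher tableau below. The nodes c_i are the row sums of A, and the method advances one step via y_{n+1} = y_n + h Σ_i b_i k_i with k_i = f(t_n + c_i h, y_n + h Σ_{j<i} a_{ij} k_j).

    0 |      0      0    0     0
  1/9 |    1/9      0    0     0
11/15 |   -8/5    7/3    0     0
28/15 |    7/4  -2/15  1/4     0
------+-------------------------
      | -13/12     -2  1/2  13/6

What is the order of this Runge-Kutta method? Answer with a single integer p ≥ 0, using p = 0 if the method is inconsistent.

0

b = (-13/12, -2, 1/2, 13/6)
c = (0, 1/9, 11/15, 28/15)
Ac = (0, 0, 7/27, 91/540)
Σ b_i: (-13/12)·1 + (-2)·1 + 1/2·1 + 13/6·1 = -5/12 ≠ 1 ⇒ order 0.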